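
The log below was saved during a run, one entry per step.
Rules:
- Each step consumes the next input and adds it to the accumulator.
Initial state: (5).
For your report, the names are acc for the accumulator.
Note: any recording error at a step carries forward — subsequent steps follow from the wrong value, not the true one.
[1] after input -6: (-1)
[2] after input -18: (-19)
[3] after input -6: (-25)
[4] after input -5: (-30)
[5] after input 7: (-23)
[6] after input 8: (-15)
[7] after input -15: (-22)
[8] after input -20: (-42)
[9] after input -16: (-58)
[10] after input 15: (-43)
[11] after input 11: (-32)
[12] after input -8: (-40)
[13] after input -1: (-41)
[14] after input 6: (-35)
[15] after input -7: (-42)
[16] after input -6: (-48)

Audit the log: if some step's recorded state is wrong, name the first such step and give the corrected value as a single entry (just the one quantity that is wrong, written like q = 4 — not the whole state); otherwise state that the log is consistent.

step 7, acc = -30

Recomputing the run from the initial state:
step 1: acc = -1
step 2: acc = -19
step 3: acc = -25
step 4: acc = -30
step 5: acc = -23
step 6: acc = -15
step 7: acc = -30
step 8: acc = -50
step 9: acc = -66
step 10: acc = -51
step 11: acc = -40
step 12: acc = -48
step 13: acc = -49
step 14: acc = -43
step 15: acc = -50
step 16: acc = -56
The first disagreement with the log is at step 7, where the value should be acc = -30.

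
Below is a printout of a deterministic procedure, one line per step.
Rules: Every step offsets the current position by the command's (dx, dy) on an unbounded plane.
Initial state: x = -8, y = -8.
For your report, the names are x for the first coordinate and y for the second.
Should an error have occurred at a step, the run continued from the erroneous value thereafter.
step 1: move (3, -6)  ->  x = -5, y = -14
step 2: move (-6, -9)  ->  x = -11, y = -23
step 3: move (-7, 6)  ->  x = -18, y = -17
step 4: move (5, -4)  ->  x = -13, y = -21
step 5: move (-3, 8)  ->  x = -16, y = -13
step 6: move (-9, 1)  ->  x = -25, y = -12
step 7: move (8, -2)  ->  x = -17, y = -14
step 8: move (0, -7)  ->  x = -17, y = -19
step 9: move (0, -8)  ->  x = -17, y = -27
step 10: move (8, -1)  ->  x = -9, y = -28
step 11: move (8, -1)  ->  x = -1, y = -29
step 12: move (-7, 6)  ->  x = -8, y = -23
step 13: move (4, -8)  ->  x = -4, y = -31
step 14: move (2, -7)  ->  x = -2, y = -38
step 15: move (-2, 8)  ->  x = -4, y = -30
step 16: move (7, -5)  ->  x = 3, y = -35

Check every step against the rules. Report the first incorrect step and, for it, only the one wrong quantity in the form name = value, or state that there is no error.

step 8, y = -21

step 1: x = -8 + (3) = -5, y = -8 + (-6) = -14 -> same as recorded
step 2: x = -5 + (-6) = -11, y = -14 + (-9) = -23 -> in agreement
step 3: x = -11 + (-7) = -18, y = -23 + (6) = -17 -> verified
step 4: x = -18 + (5) = -13, y = -17 + (-4) = -21 -> checks out
step 5: x = -13 + (-3) = -16, y = -21 + (8) = -13 -> confirmed correct
step 6: x = -16 + (-9) = -25, y = -13 + (1) = -12 -> verified
step 7: x = -25 + (8) = -17, y = -12 + (-2) = -14 -> verified
step 8: x = -17 + (0) = -17, y = -14 + (-7) = -21 -> the printout has a different value
That makes step 8 the first incorrect line — y = -21 is what it should show.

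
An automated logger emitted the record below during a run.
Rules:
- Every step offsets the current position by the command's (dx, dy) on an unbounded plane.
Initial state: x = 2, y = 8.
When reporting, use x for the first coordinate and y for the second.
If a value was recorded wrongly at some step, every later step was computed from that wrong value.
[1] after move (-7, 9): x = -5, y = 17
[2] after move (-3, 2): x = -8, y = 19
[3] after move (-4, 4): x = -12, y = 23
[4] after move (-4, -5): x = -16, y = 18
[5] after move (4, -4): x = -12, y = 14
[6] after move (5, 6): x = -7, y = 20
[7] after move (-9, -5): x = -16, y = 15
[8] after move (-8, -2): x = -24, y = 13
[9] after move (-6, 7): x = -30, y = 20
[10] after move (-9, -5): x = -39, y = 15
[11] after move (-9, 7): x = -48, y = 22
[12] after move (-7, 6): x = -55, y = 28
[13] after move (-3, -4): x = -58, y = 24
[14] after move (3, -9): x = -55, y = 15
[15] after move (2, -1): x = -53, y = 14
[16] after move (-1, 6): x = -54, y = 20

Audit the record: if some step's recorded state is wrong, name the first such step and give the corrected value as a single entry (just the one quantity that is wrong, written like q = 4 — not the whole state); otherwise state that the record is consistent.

Recomputing the run from the initial state:
step 1: x = -5, y = 17
step 2: x = -8, y = 19
step 3: x = -12, y = 23
step 4: x = -16, y = 18
step 5: x = -12, y = 14
step 6: x = -7, y = 20
step 7: x = -16, y = 15
step 8: x = -24, y = 13
step 9: x = -30, y = 20
step 10: x = -39, y = 15
step 11: x = -48, y = 22
step 12: x = -55, y = 28
step 13: x = -58, y = 24
step 14: x = -55, y = 15
step 15: x = -53, y = 14
step 16: x = -54, y = 20
This matches the record at every step.

no error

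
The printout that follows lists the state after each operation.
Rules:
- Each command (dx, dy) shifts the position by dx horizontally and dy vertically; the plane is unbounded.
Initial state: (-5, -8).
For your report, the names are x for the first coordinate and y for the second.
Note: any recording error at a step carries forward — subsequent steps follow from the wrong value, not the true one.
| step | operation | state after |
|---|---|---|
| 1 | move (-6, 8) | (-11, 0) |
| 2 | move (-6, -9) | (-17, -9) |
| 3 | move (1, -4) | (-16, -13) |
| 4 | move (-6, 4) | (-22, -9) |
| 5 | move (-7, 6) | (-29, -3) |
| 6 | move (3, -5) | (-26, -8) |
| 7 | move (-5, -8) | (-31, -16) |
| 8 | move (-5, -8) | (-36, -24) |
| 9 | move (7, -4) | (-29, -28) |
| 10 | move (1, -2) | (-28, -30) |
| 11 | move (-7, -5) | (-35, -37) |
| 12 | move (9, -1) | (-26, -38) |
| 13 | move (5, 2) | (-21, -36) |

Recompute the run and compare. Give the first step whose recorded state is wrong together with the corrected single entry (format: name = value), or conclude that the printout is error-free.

step 11, y = -35

Recomputing the run from the initial state:
step 1: x = -11, y = 0
step 2: x = -17, y = -9
step 3: x = -16, y = -13
step 4: x = -22, y = -9
step 5: x = -29, y = -3
step 6: x = -26, y = -8
step 7: x = -31, y = -16
step 8: x = -36, y = -24
step 9: x = -29, y = -28
step 10: x = -28, y = -30
step 11: x = -35, y = -35
step 12: x = -26, y = -36
step 13: x = -21, y = -34
The first disagreement with the printout is at step 11, where the value should be y = -35.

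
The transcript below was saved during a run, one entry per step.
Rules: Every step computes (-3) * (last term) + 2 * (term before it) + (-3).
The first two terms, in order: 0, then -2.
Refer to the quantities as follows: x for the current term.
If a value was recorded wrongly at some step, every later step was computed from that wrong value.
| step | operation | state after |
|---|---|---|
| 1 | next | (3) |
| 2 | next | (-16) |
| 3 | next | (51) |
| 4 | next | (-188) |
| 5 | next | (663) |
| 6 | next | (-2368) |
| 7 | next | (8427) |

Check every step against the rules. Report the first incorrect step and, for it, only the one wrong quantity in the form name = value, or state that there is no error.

no error

step 1: x = -3*(-2) + (2)*(0) + (-3) = 3 -> exactly as logged
step 2: x = -3*(3) + (2)*(-2) + (-3) = -16 -> in agreement
step 3: x = -3*(-16) + (2)*(3) + (-3) = 51 -> verified
step 4: x = -3*(51) + (2)*(-16) + (-3) = -188 -> exactly as logged
step 5: x = -3*(-188) + (2)*(51) + (-3) = 663 -> checks out
step 6: x = -3*(663) + (2)*(-188) + (-3) = -2368 -> exactly as logged
step 7: x = -3*(-2368) + (2)*(663) + (-3) = 8427 -> checks out
Nothing is out of place; the run is error-free.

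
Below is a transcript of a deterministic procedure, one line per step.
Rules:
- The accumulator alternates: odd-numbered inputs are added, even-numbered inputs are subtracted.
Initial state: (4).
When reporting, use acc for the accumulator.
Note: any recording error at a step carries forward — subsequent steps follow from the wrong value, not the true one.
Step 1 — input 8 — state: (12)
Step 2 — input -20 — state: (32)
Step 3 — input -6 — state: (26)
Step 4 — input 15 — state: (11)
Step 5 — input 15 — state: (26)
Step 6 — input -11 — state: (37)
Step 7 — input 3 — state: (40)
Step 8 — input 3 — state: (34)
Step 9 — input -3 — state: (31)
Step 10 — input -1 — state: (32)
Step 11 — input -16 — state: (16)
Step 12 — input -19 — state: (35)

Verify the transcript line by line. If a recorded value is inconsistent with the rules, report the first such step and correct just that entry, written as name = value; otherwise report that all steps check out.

step 8, acc = 37

Recomputing the run from the initial state:
step 1: acc = 12
step 2: acc = 32
step 3: acc = 26
step 4: acc = 11
step 5: acc = 26
step 6: acc = 37
step 7: acc = 40
step 8: acc = 37
step 9: acc = 34
step 10: acc = 35
step 11: acc = 19
step 12: acc = 38
The first disagreement with the transcript is at step 8, where the value should be acc = 37.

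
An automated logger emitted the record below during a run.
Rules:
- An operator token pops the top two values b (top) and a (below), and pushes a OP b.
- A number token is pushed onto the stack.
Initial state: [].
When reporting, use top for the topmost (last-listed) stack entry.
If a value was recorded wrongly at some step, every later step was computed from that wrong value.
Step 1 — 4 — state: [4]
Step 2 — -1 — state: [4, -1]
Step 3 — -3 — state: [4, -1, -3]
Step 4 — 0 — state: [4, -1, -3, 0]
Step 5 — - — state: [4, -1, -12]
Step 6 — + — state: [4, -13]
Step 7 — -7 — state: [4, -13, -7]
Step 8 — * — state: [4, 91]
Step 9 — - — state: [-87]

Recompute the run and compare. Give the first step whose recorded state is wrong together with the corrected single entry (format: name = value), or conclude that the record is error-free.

1. push 4: top = 4 (agrees with the record)
2. push -1: top = -1 (agrees with the record)
3. push -3: top = -3 (checks out)
4. push 0: top = 0 (consistent with the record)
5. -3 - 0 = -3 (not what was recorded)
Step 5 is the first one off; corrected, top = -3.

step 5, top = -3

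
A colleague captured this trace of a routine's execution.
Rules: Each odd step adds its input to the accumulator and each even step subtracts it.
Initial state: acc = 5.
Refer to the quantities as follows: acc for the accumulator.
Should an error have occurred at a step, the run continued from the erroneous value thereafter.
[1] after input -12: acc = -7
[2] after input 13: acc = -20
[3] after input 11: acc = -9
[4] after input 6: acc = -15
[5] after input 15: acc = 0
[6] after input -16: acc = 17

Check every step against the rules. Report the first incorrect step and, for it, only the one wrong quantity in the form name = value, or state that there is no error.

Recomputing the run from the initial state:
step 1: acc = -7
step 2: acc = -20
step 3: acc = -9
step 4: acc = -15
step 5: acc = 0
step 6: acc = 16
The first disagreement with the trace is at step 6, where the value should be acc = 16.

step 6, acc = 16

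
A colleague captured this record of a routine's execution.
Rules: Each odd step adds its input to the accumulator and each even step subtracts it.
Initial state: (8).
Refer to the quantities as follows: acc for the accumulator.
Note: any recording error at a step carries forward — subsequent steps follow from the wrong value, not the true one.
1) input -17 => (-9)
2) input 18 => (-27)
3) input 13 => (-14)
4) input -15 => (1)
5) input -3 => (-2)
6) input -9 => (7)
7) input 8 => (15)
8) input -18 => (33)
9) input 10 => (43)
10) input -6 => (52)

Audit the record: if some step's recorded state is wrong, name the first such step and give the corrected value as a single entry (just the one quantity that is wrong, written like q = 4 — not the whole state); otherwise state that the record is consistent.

1. acc = 8 + -17 = -9 (agrees with the record)
2. acc = -9 - 18 = -27 (checks out)
3. acc = -27 + 13 = -14 (exactly as logged)
4. acc = -14 - -15 = 1 (confirmed correct)
5. acc = 1 + -3 = -2 (in agreement)
6. acc = -2 - -9 = 7 (no discrepancy)
7. acc = 7 + 8 = 15 (confirmed correct)
8. acc = 15 - -18 = 33 (in agreement)
9. acc = 33 + 10 = 43 (agrees with the record)
10. acc = 43 - -6 = 49 (this is not what the record shows)
First deviation found at step 10; the corrected entry is acc = 49.

step 10, acc = 49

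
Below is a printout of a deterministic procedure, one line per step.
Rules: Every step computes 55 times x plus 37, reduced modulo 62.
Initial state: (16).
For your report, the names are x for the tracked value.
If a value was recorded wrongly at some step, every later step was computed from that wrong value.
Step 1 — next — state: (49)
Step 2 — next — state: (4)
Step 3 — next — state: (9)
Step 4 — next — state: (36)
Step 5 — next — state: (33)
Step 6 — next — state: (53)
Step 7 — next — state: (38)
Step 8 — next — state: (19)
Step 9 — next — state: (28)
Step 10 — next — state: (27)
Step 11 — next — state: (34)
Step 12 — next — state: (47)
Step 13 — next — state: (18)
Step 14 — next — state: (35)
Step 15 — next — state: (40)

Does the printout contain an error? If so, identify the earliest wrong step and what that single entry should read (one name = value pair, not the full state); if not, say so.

step 6, x = 54

step 1: x = (55*16 + 37) mod 62 = 49 -> matches
step 2: x = (55*49 + 37) mod 62 = 4 -> verified
step 3: x = (55*4 + 37) mod 62 = 9 -> confirmed correct
step 4: x = (55*9 + 37) mod 62 = 36 -> in agreement
step 5: x = (55*36 + 37) mod 62 = 33 -> exactly as logged
step 6: x = (55*33 + 37) mod 62 = 54 -> the recorded entry deviates here
Step 6 is the first one off; corrected, x = 54.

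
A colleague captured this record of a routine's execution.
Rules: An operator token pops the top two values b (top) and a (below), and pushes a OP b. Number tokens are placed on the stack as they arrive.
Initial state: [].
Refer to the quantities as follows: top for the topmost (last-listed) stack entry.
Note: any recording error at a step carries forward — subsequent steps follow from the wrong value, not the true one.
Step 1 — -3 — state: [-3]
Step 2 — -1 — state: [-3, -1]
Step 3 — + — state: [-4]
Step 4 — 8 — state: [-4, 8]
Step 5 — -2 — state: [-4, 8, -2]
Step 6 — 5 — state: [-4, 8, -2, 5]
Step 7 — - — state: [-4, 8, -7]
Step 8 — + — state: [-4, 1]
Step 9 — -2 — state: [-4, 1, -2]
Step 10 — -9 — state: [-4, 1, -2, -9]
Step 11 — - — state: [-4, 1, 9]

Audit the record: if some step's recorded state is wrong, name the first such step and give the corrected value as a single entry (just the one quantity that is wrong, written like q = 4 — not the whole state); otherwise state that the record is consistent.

step 11, top = 7

Step 1: push -3: top = -3 — verified.
Step 2: push -1: top = -1 — checks out.
Step 3: -3 + -1 = -4 — agrees with the record.
Step 4: push 8: top = 8 — verified.
Step 5: push -2: top = -2 — in agreement.
Step 6: push 5: top = 5 — agrees with the record.
Step 7: -2 - 5 = -7 — consistent with the record.
Step 8: 8 + -7 = 1 — verified.
Step 9: push -2: top = -2 — consistent with the record.
Step 10: push -9: top = -9 — matches.
Step 11: -2 - -9 = 7 — the record disagrees here.
First deviation found at step 11; the corrected entry is top = 7.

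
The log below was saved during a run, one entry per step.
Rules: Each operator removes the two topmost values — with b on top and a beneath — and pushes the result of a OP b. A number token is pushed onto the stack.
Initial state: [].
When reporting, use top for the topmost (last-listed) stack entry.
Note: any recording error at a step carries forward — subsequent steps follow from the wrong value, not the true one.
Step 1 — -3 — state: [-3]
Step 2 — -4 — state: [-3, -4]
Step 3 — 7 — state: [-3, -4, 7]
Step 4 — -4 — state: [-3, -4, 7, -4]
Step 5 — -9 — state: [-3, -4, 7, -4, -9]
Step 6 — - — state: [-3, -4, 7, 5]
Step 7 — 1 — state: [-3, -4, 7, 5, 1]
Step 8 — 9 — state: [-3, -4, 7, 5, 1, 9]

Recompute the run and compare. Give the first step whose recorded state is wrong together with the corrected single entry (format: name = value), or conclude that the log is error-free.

Recomputing the run from the initial state:
step 1: [-3]
step 2: [-3, -4]
step 3: [-3, -4, 7]
step 4: [-3, -4, 7, -4]
step 5: [-3, -4, 7, -4, -9]
step 6: [-3, -4, 7, 5]
step 7: [-3, -4, 7, 5, 1]
step 8: [-3, -4, 7, 5, 1, 9]
This matches the log at every step.

no error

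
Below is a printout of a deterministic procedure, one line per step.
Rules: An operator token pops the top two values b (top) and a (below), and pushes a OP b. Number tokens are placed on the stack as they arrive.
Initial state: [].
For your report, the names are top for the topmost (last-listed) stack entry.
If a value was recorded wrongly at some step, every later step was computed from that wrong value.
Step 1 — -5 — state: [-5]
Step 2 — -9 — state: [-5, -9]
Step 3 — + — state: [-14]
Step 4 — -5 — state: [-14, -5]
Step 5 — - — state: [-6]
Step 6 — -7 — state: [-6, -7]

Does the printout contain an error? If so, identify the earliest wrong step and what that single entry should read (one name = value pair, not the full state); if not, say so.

step 5, top = -9

1. push -5: top = -5 (confirmed correct)
2. push -9: top = -9 (in agreement)
3. -5 + -9 = -14 (matches)
4. push -5: top = -5 (checks out)
5. -14 - -5 = -9 (a discrepancy with the printout)
Step 5 is the first one off; corrected, top = -9.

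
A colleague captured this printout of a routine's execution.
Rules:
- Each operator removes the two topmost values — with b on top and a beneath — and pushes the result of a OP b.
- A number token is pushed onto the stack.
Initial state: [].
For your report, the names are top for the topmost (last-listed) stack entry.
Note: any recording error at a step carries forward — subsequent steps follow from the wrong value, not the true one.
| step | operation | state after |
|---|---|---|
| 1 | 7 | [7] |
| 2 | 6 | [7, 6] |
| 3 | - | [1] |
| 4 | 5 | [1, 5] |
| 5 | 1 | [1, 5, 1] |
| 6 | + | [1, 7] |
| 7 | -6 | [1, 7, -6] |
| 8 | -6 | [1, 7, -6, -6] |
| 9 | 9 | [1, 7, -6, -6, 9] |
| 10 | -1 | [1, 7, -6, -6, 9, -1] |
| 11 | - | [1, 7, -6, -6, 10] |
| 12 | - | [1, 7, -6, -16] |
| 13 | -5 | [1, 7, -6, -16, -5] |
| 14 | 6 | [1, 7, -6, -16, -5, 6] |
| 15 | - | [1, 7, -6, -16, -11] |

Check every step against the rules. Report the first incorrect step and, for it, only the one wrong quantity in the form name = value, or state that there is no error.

step 6, top = 6

Step 1: push 7: top = 7 — checks out.
Step 2: push 6: top = 6 — consistent with the printout.
Step 3: 7 - 6 = 1 — consistent with the printout.
Step 4: push 5: top = 5 — exactly as logged.
Step 5: push 1: top = 1 — consistent with the printout.
Step 6: 5 + 1 = 6 — a discrepancy with the printout.
That makes step 6 the first incorrect line — top = 6 is what it should show.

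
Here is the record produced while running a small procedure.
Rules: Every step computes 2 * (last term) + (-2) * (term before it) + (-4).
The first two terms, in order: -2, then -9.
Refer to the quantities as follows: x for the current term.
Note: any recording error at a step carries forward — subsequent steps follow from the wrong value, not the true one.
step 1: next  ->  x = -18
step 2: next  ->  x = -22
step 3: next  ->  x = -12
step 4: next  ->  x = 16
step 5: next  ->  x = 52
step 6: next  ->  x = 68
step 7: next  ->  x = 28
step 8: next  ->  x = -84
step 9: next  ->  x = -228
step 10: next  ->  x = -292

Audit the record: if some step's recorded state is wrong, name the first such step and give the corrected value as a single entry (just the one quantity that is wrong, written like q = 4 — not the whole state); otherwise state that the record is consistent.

Recomputing the run from the initial state:
step 1: x = -18
step 2: x = -22
step 3: x = -12
step 4: x = 16
step 5: x = 52
step 6: x = 68
step 7: x = 28
step 8: x = -84
step 9: x = -228
step 10: x = -292
This matches the record at every step.

no error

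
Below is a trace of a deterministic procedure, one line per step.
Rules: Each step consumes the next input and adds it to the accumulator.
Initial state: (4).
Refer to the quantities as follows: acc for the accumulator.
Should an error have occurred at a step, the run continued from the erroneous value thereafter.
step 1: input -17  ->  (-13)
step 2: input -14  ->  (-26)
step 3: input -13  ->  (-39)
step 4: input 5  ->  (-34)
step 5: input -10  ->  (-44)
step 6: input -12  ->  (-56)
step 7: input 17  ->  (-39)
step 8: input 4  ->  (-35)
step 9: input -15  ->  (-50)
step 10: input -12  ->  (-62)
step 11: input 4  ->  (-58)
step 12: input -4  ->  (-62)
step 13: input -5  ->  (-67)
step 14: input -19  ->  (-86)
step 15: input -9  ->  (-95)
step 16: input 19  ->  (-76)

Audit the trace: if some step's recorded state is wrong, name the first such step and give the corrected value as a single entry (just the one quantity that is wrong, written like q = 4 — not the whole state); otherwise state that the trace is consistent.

step 2, acc = -27

step 1: acc = 4 + -17 = -13 -> no discrepancy
step 2: acc = -13 + -14 = -27 -> the trace disagrees here
Conclusion: step 2 carries the first error; the entry should be acc = -27.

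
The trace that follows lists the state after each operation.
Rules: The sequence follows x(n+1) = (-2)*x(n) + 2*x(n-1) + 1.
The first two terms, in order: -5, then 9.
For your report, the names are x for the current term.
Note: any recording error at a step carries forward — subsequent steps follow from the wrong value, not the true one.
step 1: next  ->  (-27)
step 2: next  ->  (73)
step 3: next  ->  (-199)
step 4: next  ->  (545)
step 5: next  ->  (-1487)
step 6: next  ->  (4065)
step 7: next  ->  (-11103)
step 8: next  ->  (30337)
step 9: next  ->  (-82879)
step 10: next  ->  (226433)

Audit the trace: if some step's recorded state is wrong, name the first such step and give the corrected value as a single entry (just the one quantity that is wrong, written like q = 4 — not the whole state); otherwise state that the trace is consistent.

no error

step 1: x = -2*(9) + (2)*(-5) + (1) = -27 -> confirmed correct
step 2: x = -2*(-27) + (2)*(9) + (1) = 73 -> no discrepancy
step 3: x = -2*(73) + (2)*(-27) + (1) = -199 -> exactly as logged
step 4: x = -2*(-199) + (2)*(73) + (1) = 545 -> verified
step 5: x = -2*(545) + (2)*(-199) + (1) = -1487 -> agrees with the trace
step 6: x = -2*(-1487) + (2)*(545) + (1) = 4065 -> agrees with the trace
step 7: x = -2*(4065) + (2)*(-1487) + (1) = -11103 -> consistent with the trace
step 8: x = -2*(-11103) + (2)*(4065) + (1) = 30337 -> same as recorded
step 9: x = -2*(30337) + (2)*(-11103) + (1) = -82879 -> confirmed correct
step 10: x = -2*(-82879) + (2)*(30337) + (1) = 226433 -> agrees with the trace
Every step is consistent.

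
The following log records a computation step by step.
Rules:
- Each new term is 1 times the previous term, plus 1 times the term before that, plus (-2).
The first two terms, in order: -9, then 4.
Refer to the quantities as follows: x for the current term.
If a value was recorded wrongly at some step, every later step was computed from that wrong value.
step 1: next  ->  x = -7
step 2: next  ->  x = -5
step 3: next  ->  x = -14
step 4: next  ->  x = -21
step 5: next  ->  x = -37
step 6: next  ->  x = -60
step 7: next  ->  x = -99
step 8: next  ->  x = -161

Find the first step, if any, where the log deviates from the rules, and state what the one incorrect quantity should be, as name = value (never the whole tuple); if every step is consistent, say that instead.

Step 1: x = 1*(4) + (1)*(-9) + (-2) = -7 — in agreement.
Step 2: x = 1*(-7) + (1)*(4) + (-2) = -5 — same as recorded.
Step 3: x = 1*(-5) + (1)*(-7) + (-2) = -14 — confirmed correct.
Step 4: x = 1*(-14) + (1)*(-5) + (-2) = -21 — exactly as logged.
Step 5: x = 1*(-21) + (1)*(-14) + (-2) = -37 — consistent with the log.
Step 6: x = 1*(-37) + (1)*(-21) + (-2) = -60 — same as recorded.
Step 7: x = 1*(-60) + (1)*(-37) + (-2) = -99 — checks out.
Step 8: x = 1*(-99) + (1)*(-60) + (-2) = -161 — matches.
Every step is consistent.

no error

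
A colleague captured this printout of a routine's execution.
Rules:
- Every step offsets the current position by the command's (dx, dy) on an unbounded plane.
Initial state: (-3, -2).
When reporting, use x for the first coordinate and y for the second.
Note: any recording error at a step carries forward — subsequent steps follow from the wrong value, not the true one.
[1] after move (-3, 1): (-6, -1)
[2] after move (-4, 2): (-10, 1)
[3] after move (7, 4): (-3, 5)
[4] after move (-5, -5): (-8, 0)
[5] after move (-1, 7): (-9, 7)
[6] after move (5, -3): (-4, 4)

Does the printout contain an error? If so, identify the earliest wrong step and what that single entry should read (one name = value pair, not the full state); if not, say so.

no error

Recomputing the run from the initial state:
step 1: x = -6, y = -1
step 2: x = -10, y = 1
step 3: x = -3, y = 5
step 4: x = -8, y = 0
step 5: x = -9, y = 7
step 6: x = -4, y = 4
This matches the printout at every step.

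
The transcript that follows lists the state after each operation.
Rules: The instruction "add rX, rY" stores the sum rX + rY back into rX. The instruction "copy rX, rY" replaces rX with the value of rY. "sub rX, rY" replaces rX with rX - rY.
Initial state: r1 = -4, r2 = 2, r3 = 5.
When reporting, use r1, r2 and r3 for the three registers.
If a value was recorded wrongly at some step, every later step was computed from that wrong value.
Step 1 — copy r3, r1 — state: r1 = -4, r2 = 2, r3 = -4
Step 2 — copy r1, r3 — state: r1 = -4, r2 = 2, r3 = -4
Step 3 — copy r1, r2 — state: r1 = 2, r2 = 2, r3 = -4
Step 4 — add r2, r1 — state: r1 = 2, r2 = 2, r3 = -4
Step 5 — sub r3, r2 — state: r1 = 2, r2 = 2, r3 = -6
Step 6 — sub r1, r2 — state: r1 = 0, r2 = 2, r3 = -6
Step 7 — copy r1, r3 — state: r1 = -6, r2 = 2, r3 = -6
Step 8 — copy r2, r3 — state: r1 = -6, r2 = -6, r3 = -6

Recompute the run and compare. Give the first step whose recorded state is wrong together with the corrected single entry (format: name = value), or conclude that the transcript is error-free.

Recomputing the run from the initial state:
step 1: r1 = -4, r2 = 2, r3 = -4
step 2: r1 = -4, r2 = 2, r3 = -4
step 3: r1 = 2, r2 = 2, r3 = -4
step 4: r1 = 2, r2 = 4, r3 = -4
step 5: r1 = 2, r2 = 4, r3 = -8
step 6: r1 = -2, r2 = 4, r3 = -8
step 7: r1 = -8, r2 = 4, r3 = -8
step 8: r1 = -8, r2 = -8, r3 = -8
The first disagreement with the transcript is at step 4, where the value should be r2 = 4.

step 4, r2 = 4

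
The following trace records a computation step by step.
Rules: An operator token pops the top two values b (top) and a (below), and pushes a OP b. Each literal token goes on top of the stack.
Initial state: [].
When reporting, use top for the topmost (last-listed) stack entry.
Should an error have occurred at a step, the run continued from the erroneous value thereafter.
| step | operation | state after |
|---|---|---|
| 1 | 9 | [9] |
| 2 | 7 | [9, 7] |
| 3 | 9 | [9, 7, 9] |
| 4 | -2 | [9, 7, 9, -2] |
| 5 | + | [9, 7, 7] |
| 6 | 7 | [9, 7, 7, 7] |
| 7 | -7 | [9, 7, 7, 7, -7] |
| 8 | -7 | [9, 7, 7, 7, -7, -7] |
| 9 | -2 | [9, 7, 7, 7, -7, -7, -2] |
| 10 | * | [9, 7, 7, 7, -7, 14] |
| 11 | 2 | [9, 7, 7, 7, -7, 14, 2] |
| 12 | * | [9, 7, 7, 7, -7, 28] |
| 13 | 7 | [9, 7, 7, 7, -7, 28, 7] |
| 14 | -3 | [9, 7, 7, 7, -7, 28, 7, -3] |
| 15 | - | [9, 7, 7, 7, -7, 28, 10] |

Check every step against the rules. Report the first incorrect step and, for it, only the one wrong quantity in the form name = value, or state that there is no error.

1. push 9: top = 9 (consistent with the trace)
2. push 7: top = 7 (verified)
3. push 9: top = 9 (agrees with the trace)
4. push -2: top = -2 (verified)
5. 9 + -2 = 7 (checks out)
6. push 7: top = 7 (checks out)
7. push -7: top = -7 (consistent with the trace)
8. push -7: top = -7 (agrees with the trace)
9. push -2: top = -2 (matches)
10. -7 * -2 = 14 (confirmed correct)
11. push 2: top = 2 (in agreement)
12. 14 * 2 = 28 (in agreement)
13. push 7: top = 7 (in agreement)
14. push -3: top = -3 (consistent with the trace)
15. 7 - -3 = 10 (checks out)
Each recorded entry agrees with the recomputation.

no error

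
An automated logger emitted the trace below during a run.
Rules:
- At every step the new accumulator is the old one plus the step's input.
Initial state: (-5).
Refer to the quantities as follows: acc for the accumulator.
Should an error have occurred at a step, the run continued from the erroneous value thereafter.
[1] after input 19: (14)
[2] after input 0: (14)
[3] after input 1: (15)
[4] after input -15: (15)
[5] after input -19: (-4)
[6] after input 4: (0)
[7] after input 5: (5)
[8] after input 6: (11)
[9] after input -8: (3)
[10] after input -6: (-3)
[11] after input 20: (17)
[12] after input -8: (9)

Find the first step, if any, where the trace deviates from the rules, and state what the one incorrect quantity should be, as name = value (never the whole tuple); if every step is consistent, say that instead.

step 4, acc = 0

step 1: acc = -5 + 19 = 14 -> same as recorded
step 2: acc = 14 + 0 = 14 -> no discrepancy
step 3: acc = 14 + 1 = 15 -> exactly as logged
step 4: acc = 15 + -15 = 0 -> a discrepancy with the trace
The earliest wrong entry is at step 4: it should read acc = 0.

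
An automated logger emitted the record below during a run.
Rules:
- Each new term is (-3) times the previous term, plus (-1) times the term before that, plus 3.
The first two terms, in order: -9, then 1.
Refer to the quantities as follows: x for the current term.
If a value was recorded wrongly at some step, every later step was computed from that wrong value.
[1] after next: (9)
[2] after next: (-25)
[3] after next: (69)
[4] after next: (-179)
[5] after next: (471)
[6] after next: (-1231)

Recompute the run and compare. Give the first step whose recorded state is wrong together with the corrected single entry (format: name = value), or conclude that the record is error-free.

no error

Recomputing the run from the initial state:
step 1: x = 9
step 2: x = -25
step 3: x = 69
step 4: x = -179
step 5: x = 471
step 6: x = -1231
This matches the record at every step.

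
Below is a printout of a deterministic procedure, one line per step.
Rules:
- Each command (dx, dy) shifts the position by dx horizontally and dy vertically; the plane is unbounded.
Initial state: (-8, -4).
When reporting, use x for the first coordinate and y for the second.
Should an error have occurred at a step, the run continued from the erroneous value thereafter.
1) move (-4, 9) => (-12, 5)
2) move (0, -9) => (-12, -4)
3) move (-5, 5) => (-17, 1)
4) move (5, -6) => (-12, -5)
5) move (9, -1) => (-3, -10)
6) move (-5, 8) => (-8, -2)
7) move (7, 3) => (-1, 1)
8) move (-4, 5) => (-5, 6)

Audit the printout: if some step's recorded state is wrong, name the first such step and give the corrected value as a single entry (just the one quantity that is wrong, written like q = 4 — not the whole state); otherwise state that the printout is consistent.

Recomputing the run from the initial state:
step 1: x = -12, y = 5
step 2: x = -12, y = -4
step 3: x = -17, y = 1
step 4: x = -12, y = -5
step 5: x = -3, y = -6
step 6: x = -8, y = 2
step 7: x = -1, y = 5
step 8: x = -5, y = 10
The first disagreement with the printout is at step 5, where the value should be y = -6.

step 5, y = -6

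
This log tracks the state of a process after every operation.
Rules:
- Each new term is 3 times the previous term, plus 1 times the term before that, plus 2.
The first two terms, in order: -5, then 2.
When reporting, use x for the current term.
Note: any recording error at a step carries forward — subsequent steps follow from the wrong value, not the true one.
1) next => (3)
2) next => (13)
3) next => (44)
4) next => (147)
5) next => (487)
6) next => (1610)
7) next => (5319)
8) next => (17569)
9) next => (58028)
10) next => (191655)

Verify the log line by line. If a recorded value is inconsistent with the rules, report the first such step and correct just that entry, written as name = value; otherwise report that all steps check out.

Step 1: x = 3*(2) + (1)*(-5) + (2) = 3 — verified.
Step 2: x = 3*(3) + (1)*(2) + (2) = 13 — consistent with the log.
Step 3: x = 3*(13) + (1)*(3) + (2) = 44 — agrees with the log.
Step 4: x = 3*(44) + (1)*(13) + (2) = 147 — consistent with the log.
Step 5: x = 3*(147) + (1)*(44) + (2) = 487 — same as recorded.
Step 6: x = 3*(487) + (1)*(147) + (2) = 1610 — checks out.
Step 7: x = 3*(1610) + (1)*(487) + (2) = 5319 — checks out.
Step 8: x = 3*(5319) + (1)*(1610) + (2) = 17569 — consistent with the log.
Step 9: x = 3*(17569) + (1)*(5319) + (2) = 58028 — checks out.
Step 10: x = 3*(58028) + (1)*(17569) + (2) = 191655 — in agreement.
No step deviates from the rules.

no error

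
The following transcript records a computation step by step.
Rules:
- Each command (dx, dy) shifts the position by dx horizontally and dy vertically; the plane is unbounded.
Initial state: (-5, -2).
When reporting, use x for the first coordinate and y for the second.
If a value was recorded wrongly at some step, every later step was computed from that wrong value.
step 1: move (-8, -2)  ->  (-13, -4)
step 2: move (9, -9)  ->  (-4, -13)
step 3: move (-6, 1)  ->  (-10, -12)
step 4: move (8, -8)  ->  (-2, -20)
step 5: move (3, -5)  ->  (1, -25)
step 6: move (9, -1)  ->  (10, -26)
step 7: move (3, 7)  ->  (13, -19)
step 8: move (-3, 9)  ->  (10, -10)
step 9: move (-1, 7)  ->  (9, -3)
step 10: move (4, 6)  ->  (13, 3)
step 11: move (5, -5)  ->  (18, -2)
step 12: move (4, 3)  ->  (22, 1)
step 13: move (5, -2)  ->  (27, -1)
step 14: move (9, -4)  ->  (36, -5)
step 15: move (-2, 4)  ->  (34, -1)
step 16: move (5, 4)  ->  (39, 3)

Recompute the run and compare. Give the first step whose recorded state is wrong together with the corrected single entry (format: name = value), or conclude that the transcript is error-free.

Recomputing the run from the initial state:
step 1: x = -13, y = -4
step 2: x = -4, y = -13
step 3: x = -10, y = -12
step 4: x = -2, y = -20
step 5: x = 1, y = -25
step 6: x = 10, y = -26
step 7: x = 13, y = -19
step 8: x = 10, y = -10
step 9: x = 9, y = -3
step 10: x = 13, y = 3
step 11: x = 18, y = -2
step 12: x = 22, y = 1
step 13: x = 27, y = -1
step 14: x = 36, y = -5
step 15: x = 34, y = -1
step 16: x = 39, y = 3
This matches the transcript at every step.

no error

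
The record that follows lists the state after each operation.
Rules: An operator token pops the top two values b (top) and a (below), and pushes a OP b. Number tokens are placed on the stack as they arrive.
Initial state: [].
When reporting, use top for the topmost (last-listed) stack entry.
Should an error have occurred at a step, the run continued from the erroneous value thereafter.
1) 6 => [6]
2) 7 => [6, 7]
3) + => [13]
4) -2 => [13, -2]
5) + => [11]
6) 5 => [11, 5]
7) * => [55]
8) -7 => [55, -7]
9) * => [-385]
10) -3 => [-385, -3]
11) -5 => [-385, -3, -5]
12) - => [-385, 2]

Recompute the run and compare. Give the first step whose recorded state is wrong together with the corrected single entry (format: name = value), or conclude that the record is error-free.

Step 1: push 6: top = 6 — exactly as logged.
Step 2: push 7: top = 7 — matches.
Step 3: 6 + 7 = 13 — same as recorded.
Step 4: push -2: top = -2 — confirmed correct.
Step 5: 13 + -2 = 11 — matches.
Step 6: push 5: top = 5 — verified.
Step 7: 11 * 5 = 55 — same as recorded.
Step 8: push -7: top = -7 — verified.
Step 9: 55 * -7 = -385 — matches.
Step 10: push -3: top = -3 — same as recorded.
Step 11: push -5: top = -5 — same as recorded.
Step 12: -3 - -5 = 2 — confirmed correct.
Each recorded entry agrees with the recomputation.

no error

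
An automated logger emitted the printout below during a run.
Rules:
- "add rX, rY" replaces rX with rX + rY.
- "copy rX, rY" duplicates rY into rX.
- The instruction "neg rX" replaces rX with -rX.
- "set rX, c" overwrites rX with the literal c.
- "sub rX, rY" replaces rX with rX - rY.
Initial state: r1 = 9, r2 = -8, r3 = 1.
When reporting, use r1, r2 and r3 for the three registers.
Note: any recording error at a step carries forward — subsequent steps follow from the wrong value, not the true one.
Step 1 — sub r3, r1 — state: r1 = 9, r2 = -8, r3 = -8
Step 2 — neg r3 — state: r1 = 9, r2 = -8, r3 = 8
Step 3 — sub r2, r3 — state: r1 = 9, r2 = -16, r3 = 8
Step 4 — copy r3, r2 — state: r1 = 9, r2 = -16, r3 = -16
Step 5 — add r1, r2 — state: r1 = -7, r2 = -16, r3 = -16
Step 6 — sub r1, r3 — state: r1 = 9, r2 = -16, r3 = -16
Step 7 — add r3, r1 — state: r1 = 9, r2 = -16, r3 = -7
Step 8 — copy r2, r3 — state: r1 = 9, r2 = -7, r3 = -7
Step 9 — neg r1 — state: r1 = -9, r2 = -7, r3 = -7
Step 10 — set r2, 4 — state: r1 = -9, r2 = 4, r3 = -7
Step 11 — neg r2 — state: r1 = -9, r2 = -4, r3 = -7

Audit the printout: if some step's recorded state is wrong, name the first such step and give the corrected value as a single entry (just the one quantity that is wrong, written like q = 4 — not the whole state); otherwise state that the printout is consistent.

Step 1: r3 = 1 - 9 = -8 — consistent with the printout.
Step 2: r3 = -(-8) = 8 — matches.
Step 3: r2 = -8 - 8 = -16 — checks out.
Step 4: r3 = -16 — checks out.
Step 5: r1 = 9 + -16 = -7 — verified.
Step 6: r1 = -7 - -16 = 9 — in agreement.
Step 7: r3 = -16 + 9 = -7 — same as recorded.
Step 8: r2 = -7 — matches.
Step 9: r1 = -(9) = -9 — verified.
Step 10: r2 = 4 — consistent with the printout.
Step 11: r2 = -(4) = -4 — exactly as logged.
Every step is consistent.

no error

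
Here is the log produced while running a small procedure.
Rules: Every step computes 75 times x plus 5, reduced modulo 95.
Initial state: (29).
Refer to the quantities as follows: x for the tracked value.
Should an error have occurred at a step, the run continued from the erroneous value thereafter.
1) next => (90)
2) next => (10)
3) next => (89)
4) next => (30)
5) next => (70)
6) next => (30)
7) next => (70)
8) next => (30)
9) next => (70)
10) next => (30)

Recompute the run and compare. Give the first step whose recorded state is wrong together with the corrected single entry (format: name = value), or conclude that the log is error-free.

step 3, x = 90

1. x = (75*29 + 5) mod 95 = 90 (in agreement)
2. x = (75*90 + 5) mod 95 = 10 (confirmed correct)
3. x = (75*10 + 5) mod 95 = 90 (the log has a different value)
First deviation found at step 3; the corrected entry is x = 90.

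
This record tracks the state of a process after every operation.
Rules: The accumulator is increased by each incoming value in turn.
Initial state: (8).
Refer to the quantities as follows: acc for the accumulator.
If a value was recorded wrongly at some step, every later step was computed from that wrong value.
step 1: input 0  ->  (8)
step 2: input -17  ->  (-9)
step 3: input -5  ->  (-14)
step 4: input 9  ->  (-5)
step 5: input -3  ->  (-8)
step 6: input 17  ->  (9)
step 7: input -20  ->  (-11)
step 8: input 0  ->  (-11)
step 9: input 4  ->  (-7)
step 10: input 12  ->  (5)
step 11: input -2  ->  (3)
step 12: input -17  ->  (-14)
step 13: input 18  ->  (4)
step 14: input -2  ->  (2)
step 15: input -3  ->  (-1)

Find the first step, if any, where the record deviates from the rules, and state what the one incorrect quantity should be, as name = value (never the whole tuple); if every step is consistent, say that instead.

Step 1: acc = 8 + 0 = 8 — verified.
Step 2: acc = 8 + -17 = -9 — confirmed correct.
Step 3: acc = -9 + -5 = -14 — in agreement.
Step 4: acc = -14 + 9 = -5 — consistent with the record.
Step 5: acc = -5 + -3 = -8 — matches.
Step 6: acc = -8 + 17 = 9 — verified.
Step 7: acc = 9 + -20 = -11 — exactly as logged.
Step 8: acc = -11 + 0 = -11 — agrees with the record.
Step 9: acc = -11 + 4 = -7 — agrees with the record.
Step 10: acc = -7 + 12 = 5 — same as recorded.
Step 11: acc = 5 + -2 = 3 — matches.
Step 12: acc = 3 + -17 = -14 — verified.
Step 13: acc = -14 + 18 = 4 — confirmed correct.
Step 14: acc = 4 + -2 = 2 — consistent with the record.
Step 15: acc = 2 + -3 = -1 — matches.
The recomputation confirms every line.

no error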